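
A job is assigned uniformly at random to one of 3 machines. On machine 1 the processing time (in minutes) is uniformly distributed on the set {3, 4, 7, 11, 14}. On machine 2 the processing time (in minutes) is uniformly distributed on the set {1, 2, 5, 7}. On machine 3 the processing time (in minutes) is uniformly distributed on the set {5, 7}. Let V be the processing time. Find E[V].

E[V | machine 1] = (3+4+7+11+14)/5 = 39/5.
E[V | machine 2] = (1+2+5+7)/4 = 15/4.
E[V | machine 3] = (5+7)/2 = 6.
E[V] = (1/3)·(39/5) + (1/3)·(15/4) + (1/3)·(6) = 117/20.

117/20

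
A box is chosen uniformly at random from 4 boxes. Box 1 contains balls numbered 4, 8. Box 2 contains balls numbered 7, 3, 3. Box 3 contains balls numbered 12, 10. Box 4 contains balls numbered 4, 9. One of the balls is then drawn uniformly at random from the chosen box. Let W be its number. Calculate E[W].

167/24

E[W | box 1] = (4+8)/2 = 6.
E[W | box 2] = (7+3+3)/3 = 13/3.
E[W | box 3] = (12+10)/2 = 11.
E[W | box 4] = (4+9)/2 = 13/2.
E[W] = (1/4)·(6) + (1/4)·(13/3) + (1/4)·(11) + (1/4)·(13/2) = 167/24.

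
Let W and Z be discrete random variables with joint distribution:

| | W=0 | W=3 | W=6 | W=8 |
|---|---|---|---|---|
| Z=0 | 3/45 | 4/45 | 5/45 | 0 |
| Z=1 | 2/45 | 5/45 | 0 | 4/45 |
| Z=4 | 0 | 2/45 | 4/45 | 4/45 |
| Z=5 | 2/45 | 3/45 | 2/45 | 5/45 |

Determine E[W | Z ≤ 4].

P(Z ≤ 4) = 11/15.
Summing W·P(W=x,Z=y) over the conditioning event gives 151/45.
E[W | Z ≤ 4] = (151/45) / (11/15) = 151/33.

151/33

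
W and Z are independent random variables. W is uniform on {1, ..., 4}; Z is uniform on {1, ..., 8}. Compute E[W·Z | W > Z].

P(W > Z) = 3/16.
Summing WZ·P(x,y) over outcomes with W > Z gives 35/32.
E[W·Z | W > Z] = (35/32) / (3/16) = 35/6.

35/6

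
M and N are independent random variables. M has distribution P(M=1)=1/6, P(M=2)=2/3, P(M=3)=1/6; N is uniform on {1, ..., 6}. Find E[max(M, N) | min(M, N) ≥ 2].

P(min(M, N) ≥ 2) = 25/36.
Summing max(M,N)·P(x,y) over outcomes with min(M, N) ≥ 2 gives 101/36.
E[max(M, N) | min(M, N) ≥ 2] = (101/36) / (25/36) = 101/25.

101/25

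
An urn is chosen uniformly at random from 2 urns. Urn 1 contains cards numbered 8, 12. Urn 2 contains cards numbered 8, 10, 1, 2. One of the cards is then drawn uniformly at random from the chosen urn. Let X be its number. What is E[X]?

61/8

E[X | urn 1] = (8+12)/2 = 10.
E[X | urn 2] = (8+10+1+2)/4 = 21/4.
E[X] = (1/2)·(10) + (1/2)·(21/4) = 61/8.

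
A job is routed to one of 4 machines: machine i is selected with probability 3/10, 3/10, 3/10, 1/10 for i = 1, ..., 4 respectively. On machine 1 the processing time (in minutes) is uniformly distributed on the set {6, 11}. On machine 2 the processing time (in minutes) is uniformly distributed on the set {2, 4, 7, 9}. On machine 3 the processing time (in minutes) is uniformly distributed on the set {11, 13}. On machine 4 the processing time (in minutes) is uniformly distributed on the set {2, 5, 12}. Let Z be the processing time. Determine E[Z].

253/30

E[Z | machine 1] = (6+11)/2 = 17/2.
E[Z | machine 2] = (2+4+7+9)/4 = 11/2.
E[Z | machine 3] = (11+13)/2 = 12.
E[Z | machine 4] = (2+5+12)/3 = 19/3.
E[Z] = (3/10)·(17/2) + (3/10)·(11/2) + (3/10)·(12) + (1/10)·(19/3) = 253/30.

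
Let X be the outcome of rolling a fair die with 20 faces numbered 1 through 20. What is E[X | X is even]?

11

Given X is even, X is equally likely to be any of {2, 4, 6, 8, 10, 12, 14, 16, 18, 20}.
E[X | X is even] = (2 + 4 + 6 + 8 + 10 + 12 + 14 + 16 + 18 + 20) / 10 = 11.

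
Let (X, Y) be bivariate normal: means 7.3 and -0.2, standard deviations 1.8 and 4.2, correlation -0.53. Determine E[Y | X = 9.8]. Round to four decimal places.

-3.2917

For a bivariate normal, E[Y | X=x] = μ_Y + ρ·(σ_Y/σ_X)·(x − μ_X).
E[Y | X=9.8] = -0.2 + (-0.53)·(4.2/1.8)·(9.8 − (7.3)) = -0.2 + (-1.23667)·(2.5) = -3.2917.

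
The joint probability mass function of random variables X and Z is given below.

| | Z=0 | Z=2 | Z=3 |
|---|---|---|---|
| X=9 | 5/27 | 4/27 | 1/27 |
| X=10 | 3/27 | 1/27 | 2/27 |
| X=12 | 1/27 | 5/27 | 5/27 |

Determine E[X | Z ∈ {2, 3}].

P(Z ∈ {2, 3}) = 2/3.
Σ X·P over the event = 9·(4/27) + 9·(1/27) + 10·(1/27) + 10·(2/27) + 12·(5/27) + 12·(5/27) = 65/9.
E[X | Z ∈ {2, 3}] = (65/9) / (2/3) = 65/6.

65/6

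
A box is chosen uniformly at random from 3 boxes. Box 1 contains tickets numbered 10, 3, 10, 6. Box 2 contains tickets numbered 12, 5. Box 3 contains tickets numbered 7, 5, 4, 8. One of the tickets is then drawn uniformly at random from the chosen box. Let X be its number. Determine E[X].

29/4

E[X | box 1] = (10+3+10+6)/4 = 29/4.
E[X | box 2] = (12+5)/2 = 17/2.
E[X | box 3] = (7+5+4+8)/4 = 6.
E[X] = (1/3)·(29/4) + (1/3)·(17/2) + (1/3)·(6) = 29/4.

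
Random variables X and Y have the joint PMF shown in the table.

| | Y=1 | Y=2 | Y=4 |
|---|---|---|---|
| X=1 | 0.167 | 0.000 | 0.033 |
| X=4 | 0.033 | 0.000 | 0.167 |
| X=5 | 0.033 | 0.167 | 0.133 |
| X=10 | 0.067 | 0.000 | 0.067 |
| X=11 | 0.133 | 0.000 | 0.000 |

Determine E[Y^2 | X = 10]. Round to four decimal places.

P(X = 10) = 0.134.
Σ Y^2·P over the event = 1·(0.067) + 16·(0.067) = 1.139.
E[Y^2 | X = 10] = (1.139) / (0.134) = 8.5000.

8.5000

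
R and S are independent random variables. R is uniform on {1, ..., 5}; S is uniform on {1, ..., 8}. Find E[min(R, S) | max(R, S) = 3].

9/5

P(max(R, S) = 3) = 1/8.
Summing min(R,S)·P(x,y) over outcomes with max(R, S) = 3 gives 9/40.
E[min(R, S) | max(R, S) = 3] = (9/40) / (1/8) = 9/5.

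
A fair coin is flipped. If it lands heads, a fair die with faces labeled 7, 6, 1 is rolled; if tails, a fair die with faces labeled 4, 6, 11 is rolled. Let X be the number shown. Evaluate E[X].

35/6

E[X | heads] = (7+6+1)/3 = 14/3.
E[X | tails] = (4+6+11)/3 = 7.
By the law of total expectation,
E[X] = (1/2)·(14/3) + (1/2)·(7) = 35/6.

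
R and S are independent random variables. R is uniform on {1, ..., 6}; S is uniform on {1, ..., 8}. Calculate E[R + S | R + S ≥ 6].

P(R + S ≥ 6) = 19/24.
Summing (R+S)·P(x,y) over outcomes with R + S ≥ 6 gives 43/6.
E[R + S | R + S ≥ 6] = (43/6) / (19/24) = 172/19.

172/19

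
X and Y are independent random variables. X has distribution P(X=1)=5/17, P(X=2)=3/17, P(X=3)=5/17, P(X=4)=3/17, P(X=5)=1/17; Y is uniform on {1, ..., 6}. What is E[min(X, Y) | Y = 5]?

P(Y = 5) = 1/6.
Summing min(X,Y)·P(x,y) over outcomes with Y = 5 gives 43/102.
E[min(X, Y) | Y = 5] = (43/102) / (1/6) = 43/17.

43/17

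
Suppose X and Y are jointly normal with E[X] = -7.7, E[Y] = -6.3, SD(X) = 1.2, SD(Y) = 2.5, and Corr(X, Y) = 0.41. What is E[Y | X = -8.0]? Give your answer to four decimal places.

-6.5563

For a bivariate normal, E[Y | X=x] = μ_Y + ρ·(σ_Y/σ_X)·(x − μ_X).
E[Y | X=-8.0] = -6.3 + (0.41)·(2.5/1.2)·(-8.0 − (-7.7)) = -6.3 + (0.85417)·(-0.3) = -6.5563.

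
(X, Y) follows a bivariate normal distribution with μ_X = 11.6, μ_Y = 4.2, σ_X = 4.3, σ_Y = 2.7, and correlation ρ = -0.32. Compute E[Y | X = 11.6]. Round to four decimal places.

E[Y | X=x] = μ_Y + ρ(σ_Y/σ_X)(x − μ_X) for jointly normal variables.
E[Y | X=11.6] = 4.2 + (-0.32)·(2.7/4.3)·(11.6 − (11.6)) = 4.2 + (-0.20093)·(0) = 4.2000.

4.2000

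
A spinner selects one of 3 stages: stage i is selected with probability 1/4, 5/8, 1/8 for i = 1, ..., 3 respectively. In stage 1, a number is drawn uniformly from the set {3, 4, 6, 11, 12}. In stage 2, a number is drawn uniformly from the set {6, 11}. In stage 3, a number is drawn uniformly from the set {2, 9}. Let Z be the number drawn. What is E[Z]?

E[Z | stage 1] = (3+4+6+11+12)/5 = 36/5.
E[Z | stage 2] = (6+11)/2 = 17/2.
E[Z | stage 3] = (2+9)/2 = 11/2.
E[Z] = (1/4)·(36/5) + (5/8)·(17/2) + (1/8)·(11/2) = 39/5.

39/5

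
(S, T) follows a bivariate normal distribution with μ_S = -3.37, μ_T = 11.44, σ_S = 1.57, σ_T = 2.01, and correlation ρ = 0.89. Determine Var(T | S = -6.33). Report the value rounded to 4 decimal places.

0.8399

The conditional variance in a bivariate normal is σ_T²(1 − ρ²), independent of x.
Var(T | S=-6.33) = (2.01)²·(1 − (0.89)²) = 4.0401·0.2079 = 0.8399.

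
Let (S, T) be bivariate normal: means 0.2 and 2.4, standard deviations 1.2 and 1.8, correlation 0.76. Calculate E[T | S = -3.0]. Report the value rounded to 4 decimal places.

For a bivariate normal, E[T | S=x] = μ_T + ρ·(σ_T/σ_S)·(x − μ_S).
E[T | S=-3.0] = 2.4 + (0.76)·(1.8/1.2)·(-3.0 − (0.2)) = 2.4 + (1.14)·(-3.2) = -1.2480.

-1.2480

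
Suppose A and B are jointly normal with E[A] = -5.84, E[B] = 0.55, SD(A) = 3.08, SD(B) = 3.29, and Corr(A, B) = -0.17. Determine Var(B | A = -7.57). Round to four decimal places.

Var(B | A=x) = (1 − ρ²)·σ_B².
Var(B | A=-7.57) = (3.29)²·(1 − (-0.17)²) = 10.8241·0.9711 = 10.5113.

10.5113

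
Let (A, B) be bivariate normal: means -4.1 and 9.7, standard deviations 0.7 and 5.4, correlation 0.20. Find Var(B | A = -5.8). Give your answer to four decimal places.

27.9936

The conditional variance in a bivariate normal is σ_B²(1 − ρ²), independent of x.
Var(B | A=-5.8) = (5.4)²·(1 − (0.20)²) = 29.16·0.96 = 27.9936.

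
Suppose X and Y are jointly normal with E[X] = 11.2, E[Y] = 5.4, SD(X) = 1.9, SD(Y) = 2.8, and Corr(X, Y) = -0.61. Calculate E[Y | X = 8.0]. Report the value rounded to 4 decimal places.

8.2766

The regression of Y on X has slope ρ·σ_Y/σ_X and passes through (μ_X, μ_Y).
E[Y | X=8.0] = 5.4 + (-0.61)·(2.8/1.9)·(8.0 − (11.2)) = 5.4 + (-0.89895)·(-3.2) = 8.2766.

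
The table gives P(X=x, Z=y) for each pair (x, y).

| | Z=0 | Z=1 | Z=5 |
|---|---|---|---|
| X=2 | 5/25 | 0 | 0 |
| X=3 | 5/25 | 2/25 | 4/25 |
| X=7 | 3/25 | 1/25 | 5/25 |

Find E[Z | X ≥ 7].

P(X ≥ 7) = 9/25.
Σ Z·P over the event = 0·(3/25) + 1·(1/25) + 5·(5/25) = 26/25.
E[Z | X ≥ 7] = (26/25) / (9/25) = 26/9.

26/9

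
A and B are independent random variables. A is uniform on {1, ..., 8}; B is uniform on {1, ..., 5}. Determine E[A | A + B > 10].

22/3

Outcomes with A + B > 10: (6,5), (7,4), (7,5), (8,3), (8,4), (8,5), each with probability 1/40.
E[A | A + B > 10] = (6 + 7 + 7 + 8 + 8 + 8) / 6 = 22/3.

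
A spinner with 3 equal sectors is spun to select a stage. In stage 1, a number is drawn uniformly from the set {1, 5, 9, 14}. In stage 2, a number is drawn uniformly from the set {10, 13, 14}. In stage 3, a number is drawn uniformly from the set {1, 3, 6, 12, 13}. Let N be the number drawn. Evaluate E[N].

319/36

E[N | stage 1] = (1+5+9+14)/4 = 29/4.
E[N | stage 2] = (10+13+14)/3 = 37/3.
E[N | stage 3] = (1+3+6+12+13)/5 = 7.
E[N] = (1/3)·(29/4) + (1/3)·(37/3) + (1/3)·(7) = 319/36.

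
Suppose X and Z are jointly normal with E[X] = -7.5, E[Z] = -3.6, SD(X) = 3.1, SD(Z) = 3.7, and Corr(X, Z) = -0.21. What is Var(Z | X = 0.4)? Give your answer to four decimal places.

13.0863

For a bivariate normal, Var(Z | X=x) = σ_Z²(1 − ρ²).
Var(Z | X=0.4) = (3.7)²·(1 − (-0.21)²) = 13.69·0.9559 = 13.0863.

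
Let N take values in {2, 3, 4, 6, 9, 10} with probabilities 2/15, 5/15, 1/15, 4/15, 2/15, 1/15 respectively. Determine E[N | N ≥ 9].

P(N ≥ 9) = 1/5.
Σ over the event: 9·2/15 + 10·1/15 = 28/15.
E[N | N ≥ 9] = (28/15) / (1/5) = 28/3.

28/3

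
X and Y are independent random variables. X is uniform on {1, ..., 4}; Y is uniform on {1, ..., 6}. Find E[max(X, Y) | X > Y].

10/3

Outcomes with X > Y: (2,1), (3,1), (3,2), (4,1), (4,2), (4,3), each with probability 1/24.
E[max(X, Y) | X > Y] = (2 + 3 + 3 + 4 + 4 + 4) / 6 = 10/3.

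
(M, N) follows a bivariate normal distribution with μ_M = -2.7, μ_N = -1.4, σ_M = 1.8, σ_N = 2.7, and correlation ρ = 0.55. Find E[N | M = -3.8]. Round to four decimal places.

-2.3075

E[N | M=x] = μ_N + ρ(σ_N/σ_M)(x − μ_M) for jointly normal variables.
E[N | M=-3.8] = -1.4 + (0.55)·(2.7/1.8)·(-3.8 − (-2.7)) = -1.4 + (0.825)·(-1.1) = -2.3075.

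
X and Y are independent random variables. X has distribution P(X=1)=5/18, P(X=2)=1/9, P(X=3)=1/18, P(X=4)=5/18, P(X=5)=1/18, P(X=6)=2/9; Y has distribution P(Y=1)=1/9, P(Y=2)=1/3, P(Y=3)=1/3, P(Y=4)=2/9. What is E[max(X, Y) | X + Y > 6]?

364/71

P(X + Y > 6) = 71/162.
Summing max(X,Y)·P(x,y) over outcomes with X + Y > 6 gives 182/81.
E[max(X, Y) | X + Y > 6] = (182/81) / (71/162) = 364/71.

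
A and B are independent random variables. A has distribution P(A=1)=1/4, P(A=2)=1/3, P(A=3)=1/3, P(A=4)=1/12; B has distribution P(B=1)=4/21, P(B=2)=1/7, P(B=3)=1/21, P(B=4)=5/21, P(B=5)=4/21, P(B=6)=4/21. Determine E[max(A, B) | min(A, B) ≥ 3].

24/5

P(min(A, B) ≥ 3) = 5/18.
Summing max(A,B)·P(x,y) over outcomes with min(A, B) ≥ 3 gives 4/3.
E[max(A, B) | min(A, B) ≥ 3] = (4/3) / (5/18) = 24/5.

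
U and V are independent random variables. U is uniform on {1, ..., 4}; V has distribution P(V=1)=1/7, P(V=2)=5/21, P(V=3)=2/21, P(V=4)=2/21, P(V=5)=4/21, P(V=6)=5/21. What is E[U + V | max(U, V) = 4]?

P(max(U, V) = 4) = 3/14.
Summing (U+V)·P(x,y) over outcomes with max(U, V) = 4 gives 37/28.
E[U + V | max(U, V) = 4] = (37/28) / (3/14) = 37/6.

37/6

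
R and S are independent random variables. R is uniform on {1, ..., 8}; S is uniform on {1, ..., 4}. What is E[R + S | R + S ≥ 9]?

Outcomes with R + S ≥ 9: (5,4), (6,3), (6,4), (7,2), (7,3), (7,4), (8,1), (8,2), (8,3), (8,4), each with probability 1/32.
E[R + S | R + S ≥ 9] = (9 + 9 + 10 + 9 + 10 + 11 + 9 + 10 + 11 + 12) / 10 = 10.

10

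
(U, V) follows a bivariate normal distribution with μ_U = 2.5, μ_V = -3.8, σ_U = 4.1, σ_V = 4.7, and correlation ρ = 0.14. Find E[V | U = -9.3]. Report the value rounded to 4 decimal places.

E[V | U=x] = μ_V + ρ(σ_V/σ_U)(x − μ_U) for jointly normal variables.
E[V | U=-9.3] = -3.8 + (0.14)·(4.7/4.1)·(-9.3 − (2.5)) = -3.8 + (0.16049)·(-11.8) = -5.6938.

-5.6938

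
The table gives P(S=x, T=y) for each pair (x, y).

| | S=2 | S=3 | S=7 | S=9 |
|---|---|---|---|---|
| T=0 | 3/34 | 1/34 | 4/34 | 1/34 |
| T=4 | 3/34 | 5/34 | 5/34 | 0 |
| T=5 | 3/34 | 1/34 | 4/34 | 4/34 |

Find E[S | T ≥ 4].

P(T ≥ 4) = 25/34.
Σ S·P over the event = 2·(3/34) + 2·(3/34) + 3·(5/34) + 3·(1/34) + 7·(5/34) + 7·(4/34) + 9·(4/34) = 129/34.
E[S | T ≥ 4] = (129/34) / (25/34) = 129/25.

129/25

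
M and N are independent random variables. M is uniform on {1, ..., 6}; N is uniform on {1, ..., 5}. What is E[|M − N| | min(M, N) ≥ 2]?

P(min(M, N) ≥ 2) = 2/3.
Summing |M−N|·P(x,y) over outcomes with min(M, N) ≥ 2 gives 1.
E[|M − N| | min(M, N) ≥ 2] = (1) / (2/3) = 3/2.

3/2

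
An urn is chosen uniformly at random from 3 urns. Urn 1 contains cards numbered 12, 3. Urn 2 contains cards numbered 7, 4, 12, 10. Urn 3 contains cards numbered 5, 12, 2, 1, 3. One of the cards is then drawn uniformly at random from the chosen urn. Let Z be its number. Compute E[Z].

407/60

E[Z | urn 1] = (12+3)/2 = 15/2.
E[Z | urn 2] = (7+4+12+10)/4 = 33/4.
E[Z | urn 3] = (5+12+2+1+3)/5 = 23/5.
E[Z] = (1/3)·(15/2) + (1/3)·(33/4) + (1/3)·(23/5) = 407/60.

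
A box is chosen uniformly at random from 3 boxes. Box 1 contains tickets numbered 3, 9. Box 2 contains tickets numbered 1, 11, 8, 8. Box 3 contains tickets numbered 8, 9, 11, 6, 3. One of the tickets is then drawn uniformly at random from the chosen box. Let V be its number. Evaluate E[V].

E[V | box 1] = (3+9)/2 = 6.
E[V | box 2] = (1+11+8+8)/4 = 7.
E[V | box 3] = (8+9+11+6+3)/5 = 37/5.
E[V] = (1/3)·(6) + (1/3)·(7) + (1/3)·(37/5) = 34/5.

34/5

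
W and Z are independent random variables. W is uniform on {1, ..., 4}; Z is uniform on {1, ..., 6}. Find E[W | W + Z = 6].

5/2

Outcomes with W + Z = 6: (1,5), (2,4), (3,3), (4,2), each with probability 1/24.
E[W | W + Z = 6] = (1 + 2 + 3 + 4) / 4 = 5/2.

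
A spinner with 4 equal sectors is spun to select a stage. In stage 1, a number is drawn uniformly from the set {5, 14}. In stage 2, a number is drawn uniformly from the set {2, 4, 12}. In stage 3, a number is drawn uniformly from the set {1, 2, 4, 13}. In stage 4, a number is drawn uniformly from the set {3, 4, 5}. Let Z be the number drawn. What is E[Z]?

E[Z | stage 1] = (5+14)/2 = 19/2.
E[Z | stage 2] = (2+4+12)/3 = 6.
E[Z | stage 3] = (1+2+4+13)/4 = 5.
E[Z | stage 4] = (3+4+5)/3 = 4.
By the law of total expectation,
E[Z] = (1/4)·(19/2) + (1/4)·(6) + (1/4)·(5) + (1/4)·(4) = 49/8.

49/8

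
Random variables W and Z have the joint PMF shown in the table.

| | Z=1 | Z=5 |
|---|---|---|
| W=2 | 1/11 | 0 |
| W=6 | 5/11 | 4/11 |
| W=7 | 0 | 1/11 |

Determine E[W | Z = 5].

31/5

P(Z = 5) = 5/11.
Σ W·P over the event = 6·(4/11) + 7·(1/11) = 31/11.
E[W | Z = 5] = (31/11) / (5/11) = 31/5.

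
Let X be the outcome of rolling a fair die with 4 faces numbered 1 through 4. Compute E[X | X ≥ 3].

Given X ≥ 3, X is equally likely to be any of {3, 4}.
E[X | X ≥ 3] = (3 + 4) / 2 = 7/2.

7/2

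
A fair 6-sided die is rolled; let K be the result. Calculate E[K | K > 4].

Given K > 4, K is equally likely to be any of {5, 6}.
E[K | K > 4] = (5 + 6) / 2 = 11/2.

11/2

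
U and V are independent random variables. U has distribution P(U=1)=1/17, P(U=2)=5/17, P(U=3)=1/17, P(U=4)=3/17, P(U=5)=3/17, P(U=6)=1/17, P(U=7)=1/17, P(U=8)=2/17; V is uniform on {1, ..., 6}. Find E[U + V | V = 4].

P(V = 4) = 1/6.
Summing (U+V)·P(x,y) over outcomes with V = 4 gives 23/17.
E[U + V | V = 4] = (23/17) / (1/6) = 138/17.

138/17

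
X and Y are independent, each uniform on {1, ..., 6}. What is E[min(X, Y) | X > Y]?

7/3

P(X > Y) = 5/12.
Summing min(X,Y)·P(x,y) over outcomes with X > Y gives 35/36.
E[min(X, Y) | X > Y] = (35/36) / (5/12) = 7/3.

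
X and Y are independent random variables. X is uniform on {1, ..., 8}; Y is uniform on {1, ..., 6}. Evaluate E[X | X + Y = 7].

Outcomes with X + Y = 7: (1,6), (2,5), (3,4), (4,3), (5,2), (6,1), each with probability 1/48.
E[X | X + Y = 7] = (1 + 2 + 3 + 4 + 5 + 6) / 6 = 7/2.

7/2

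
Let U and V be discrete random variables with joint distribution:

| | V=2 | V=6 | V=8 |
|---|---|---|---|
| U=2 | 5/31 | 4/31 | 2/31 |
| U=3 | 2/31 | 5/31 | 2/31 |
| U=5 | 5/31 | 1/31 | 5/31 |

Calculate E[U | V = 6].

14/5

P(V = 6) = 10/31.
Σ U·P over the event = 2·(4/31) + 3·(5/31) + 5·(1/31) = 28/31.
E[U | V = 6] = (28/31) / (10/31) = 14/5.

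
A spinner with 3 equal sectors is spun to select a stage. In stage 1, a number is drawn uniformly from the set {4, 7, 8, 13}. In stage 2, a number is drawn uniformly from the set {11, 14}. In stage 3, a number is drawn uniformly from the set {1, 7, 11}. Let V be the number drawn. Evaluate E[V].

E[V | stage 1] = (4+7+8+13)/4 = 8.
E[V | stage 2] = (11+14)/2 = 25/2.
E[V | stage 3] = (1+7+11)/3 = 19/3.
By the law of total expectation,
E[V] = (1/3)·(8) + (1/3)·(25/2) + (1/3)·(19/3) = 161/18.

161/18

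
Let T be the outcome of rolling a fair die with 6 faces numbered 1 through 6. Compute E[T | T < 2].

Given T < 2, T is equally likely to be any of {1}.
E[T | T < 2] = (1) / 1 = 1.

1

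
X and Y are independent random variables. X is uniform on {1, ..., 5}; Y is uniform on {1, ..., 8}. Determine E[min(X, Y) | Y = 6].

3

Outcomes with Y = 6: (1,6), (2,6), (3,6), (4,6), (5,6), each with probability 1/40.
E[min(X, Y) | Y = 6] = (1 + 2 + 3 + 4 + 5) / 5 = 3.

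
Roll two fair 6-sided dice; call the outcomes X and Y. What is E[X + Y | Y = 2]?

11/2

P(Y = 2) = 1/6.
Summing (X+Y)·P(x,y) over outcomes with Y = 2 gives 11/12.
E[X + Y | Y = 2] = (11/12) / (1/6) = 11/2.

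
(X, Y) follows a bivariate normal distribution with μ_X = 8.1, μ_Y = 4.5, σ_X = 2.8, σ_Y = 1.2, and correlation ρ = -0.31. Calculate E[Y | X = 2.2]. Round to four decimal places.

5.2839

The regression of Y on X has slope ρ·σ_Y/σ_X and passes through (μ_X, μ_Y).
E[Y | X=2.2] = 4.5 + (-0.31)·(1.2/2.8)·(2.2 − (8.1)) = 4.5 + (-0.13286)·(-5.9) = 5.2839.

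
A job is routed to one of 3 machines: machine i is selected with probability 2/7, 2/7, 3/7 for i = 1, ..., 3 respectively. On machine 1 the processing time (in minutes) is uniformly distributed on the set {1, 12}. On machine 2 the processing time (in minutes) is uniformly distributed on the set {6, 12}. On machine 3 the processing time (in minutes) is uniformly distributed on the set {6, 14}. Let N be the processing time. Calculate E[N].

E[N | machine 1] = (1+12)/2 = 13/2.
E[N | machine 2] = (6+12)/2 = 9.
E[N | machine 3] = (6+14)/2 = 10.
By the law of total expectation,
E[N] = (2/7)·(13/2) + (2/7)·(9) + (3/7)·(10) = 61/7.

61/7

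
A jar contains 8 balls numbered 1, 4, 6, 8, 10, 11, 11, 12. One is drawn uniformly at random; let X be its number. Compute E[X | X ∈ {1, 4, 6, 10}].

P(X ∈ {1, 4, 6, 10}) = 1/2.
Σ over the event: 1·1/8 + 4·1/8 + 6·1/8 + 10·1/8 = 21/8.
E[X | X ∈ {1, 4, 6, 10}] = (21/8) / (1/2) = 21/4.

21/4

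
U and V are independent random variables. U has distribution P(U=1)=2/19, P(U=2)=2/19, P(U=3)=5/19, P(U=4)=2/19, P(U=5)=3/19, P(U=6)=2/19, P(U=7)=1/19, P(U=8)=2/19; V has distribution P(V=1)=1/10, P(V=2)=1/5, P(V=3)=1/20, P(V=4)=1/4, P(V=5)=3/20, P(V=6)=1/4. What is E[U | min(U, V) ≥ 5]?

P(min(U, V) ≥ 5) = 16/95.
Summing U·P(x,y) over outcomes with min(U, V) ≥ 5 gives 20/19.
E[U | min(U, V) ≥ 5] = (20/19) / (16/95) = 25/4.

25/4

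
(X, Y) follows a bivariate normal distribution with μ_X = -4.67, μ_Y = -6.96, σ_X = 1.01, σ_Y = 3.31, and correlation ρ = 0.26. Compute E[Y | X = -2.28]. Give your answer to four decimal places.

E[Y | X=x] = μ_Y + ρ(σ_Y/σ_X)(x − μ_X) for jointly normal variables.
E[Y | X=-2.28] = -6.96 + (0.26)·(3.31/1.01)·(-2.28 − (-4.67)) = -6.96 + (0.85208)·(2.39) = -4.9235.

-4.9235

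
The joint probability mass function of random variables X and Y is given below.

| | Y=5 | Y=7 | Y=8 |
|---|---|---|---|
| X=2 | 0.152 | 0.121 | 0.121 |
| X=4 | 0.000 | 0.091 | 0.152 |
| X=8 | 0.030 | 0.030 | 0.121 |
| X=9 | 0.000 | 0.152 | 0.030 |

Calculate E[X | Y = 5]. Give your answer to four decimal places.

2.9890

P(Y = 5) = 0.182.
Σ X·P over the event = 2·(0.152) + 8·(0.030) = 0.544.
E[X | Y = 5] = (0.544) / (0.182) = 2.9890.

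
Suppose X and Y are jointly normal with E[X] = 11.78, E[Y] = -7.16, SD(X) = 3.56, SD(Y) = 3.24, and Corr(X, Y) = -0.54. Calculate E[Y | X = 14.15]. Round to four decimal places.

-8.3248

E[Y | X=x] = μ_Y + ρ(σ_Y/σ_X)(x − μ_X) for jointly normal variables.
E[Y | X=14.15] = -7.16 + (-0.54)·(3.24/3.56)·(14.15 − (11.78)) = -7.16 + (-0.49146)·(2.37) = -8.3248.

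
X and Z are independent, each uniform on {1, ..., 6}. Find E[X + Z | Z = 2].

11/2

Outcomes with Z = 2: (1,2), (2,2), (3,2), (4,2), (5,2), (6,2), each with probability 1/36.
E[X + Z | Z = 2] = (3 + 4 + 5 + 6 + 7 + 8) / 6 = 11/2.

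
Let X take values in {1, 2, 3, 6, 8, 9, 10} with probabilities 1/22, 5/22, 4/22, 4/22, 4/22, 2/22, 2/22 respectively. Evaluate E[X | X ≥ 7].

35/4

P(X ≥ 7) = 4/11.
Σ over the event: 8·2/11 + 9·1/11 + 10·1/11 = 35/11.
E[X | X ≥ 7] = (35/11) / (4/11) = 35/4.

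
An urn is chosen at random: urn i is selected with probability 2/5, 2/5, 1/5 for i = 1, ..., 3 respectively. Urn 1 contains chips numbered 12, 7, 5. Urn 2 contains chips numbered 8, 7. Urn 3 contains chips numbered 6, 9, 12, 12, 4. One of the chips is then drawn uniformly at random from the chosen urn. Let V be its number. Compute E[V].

E[V | urn 1] = (12+7+5)/3 = 8.
E[V | urn 2] = (8+7)/2 = 15/2.
E[V | urn 3] = (6+9+12+12+4)/5 = 43/5.
By the law of total expectation,
E[V] = (2/5)·(8) + (2/5)·(15/2) + (1/5)·(43/5) = 198/25.

198/25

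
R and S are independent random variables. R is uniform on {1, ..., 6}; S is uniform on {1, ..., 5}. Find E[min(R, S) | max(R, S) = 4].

P(max(R, S) = 4) = 7/30.
Summing min(R,S)·P(x,y) over outcomes with max(R, S) = 4 gives 8/15.
E[min(R, S) | max(R, S) = 4] = (8/15) / (7/30) = 16/7.

16/7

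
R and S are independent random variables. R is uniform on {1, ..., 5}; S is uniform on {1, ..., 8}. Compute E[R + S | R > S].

Outcomes with R > S: (2,1), (3,1), (3,2), (4,1), (4,2), (4,3), (5,1), (5,2), (5,3), (5,4), each with probability 1/40.
E[R + S | R > S] = (3 + 4 + 5 + 5 + 6 + 7 + 6 + 7 + 8 + 9) / 10 = 6.

6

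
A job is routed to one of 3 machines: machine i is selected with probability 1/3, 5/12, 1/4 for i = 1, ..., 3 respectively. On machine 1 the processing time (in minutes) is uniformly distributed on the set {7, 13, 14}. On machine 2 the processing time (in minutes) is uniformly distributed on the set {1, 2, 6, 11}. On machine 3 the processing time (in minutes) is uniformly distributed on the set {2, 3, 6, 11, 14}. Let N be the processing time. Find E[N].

E[N | machine 1] = (7+13+14)/3 = 34/3.
E[N | machine 2] = (1+2+6+11)/4 = 5.
E[N | machine 3] = (2+3+6+11+14)/5 = 36/5.
By the law of total expectation,
E[N] = (1/3)·(34/3) + (5/12)·(5) + (1/4)·(36/5) = 1379/180.

1379/180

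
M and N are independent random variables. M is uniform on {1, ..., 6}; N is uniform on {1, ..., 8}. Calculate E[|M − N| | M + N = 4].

Outcomes with M + N = 4: (1,3), (2,2), (3,1), each with probability 1/48.
E[|M − N| | M + N = 4] = (2 + 0 + 2) / 3 = 4/3.

4/3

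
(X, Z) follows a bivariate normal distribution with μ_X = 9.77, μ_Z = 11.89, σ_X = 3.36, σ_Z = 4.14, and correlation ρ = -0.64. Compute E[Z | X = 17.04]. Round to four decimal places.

For a bivariate normal, E[Z | X=x] = μ_Z + ρ·(σ_Z/σ_X)·(x − μ_X).
E[Z | X=17.04] = 11.89 + (-0.64)·(4.14/3.36)·(17.04 − (9.77)) = 11.89 + (-0.78857)·(7.27) = 6.1571.

6.1571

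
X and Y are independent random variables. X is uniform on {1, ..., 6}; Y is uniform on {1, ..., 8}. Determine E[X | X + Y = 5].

Outcomes with X + Y = 5: (1,4), (2,3), (3,2), (4,1), each with probability 1/48.
E[X | X + Y = 5] = (1 + 2 + 3 + 4) / 4 = 5/2.

5/2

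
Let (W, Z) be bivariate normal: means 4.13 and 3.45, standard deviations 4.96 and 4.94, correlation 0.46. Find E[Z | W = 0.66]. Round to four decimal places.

1.8602

E[Z | W=x] = μ_Z + ρ(σ_Z/σ_W)(x − μ_W) for jointly normal variables.
E[Z | W=0.66] = 3.45 + (0.46)·(4.94/4.96)·(0.66 − (4.13)) = 3.45 + (0.45815)·(-3.47) = 1.8602.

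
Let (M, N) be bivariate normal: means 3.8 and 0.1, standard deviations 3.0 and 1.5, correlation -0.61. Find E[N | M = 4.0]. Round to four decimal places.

0.0390

For a bivariate normal, E[N | M=x] = μ_N + ρ·(σ_N/σ_M)·(x − μ_M).
E[N | M=4.0] = 0.1 + (-0.61)·(1.5/3.0)·(4.0 − (3.8)) = 0.1 + (-0.305)·(0.2) = 0.0390.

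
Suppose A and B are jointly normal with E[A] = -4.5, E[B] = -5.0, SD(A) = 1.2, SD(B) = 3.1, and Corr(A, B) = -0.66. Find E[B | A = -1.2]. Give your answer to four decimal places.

-10.6265

For a bivariate normal, E[B | A=x] = μ_B + ρ·(σ_B/σ_A)·(x − μ_A).
E[B | A=-1.2] = -5.0 + (-0.66)·(3.1/1.2)·(-1.2 − (-4.5)) = -5.0 + (-1.705)·(3.3) = -10.6265.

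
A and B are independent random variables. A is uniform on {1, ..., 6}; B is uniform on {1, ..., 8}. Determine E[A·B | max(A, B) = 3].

27/5

Outcomes with max(A, B) = 3: (1,3), (2,3), (3,1), (3,2), (3,3), each with probability 1/48.
E[A·B | max(A, B) = 3] = (3 + 6 + 3 + 6 + 9) / 5 = 27/5.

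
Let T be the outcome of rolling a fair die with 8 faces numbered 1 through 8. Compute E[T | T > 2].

11/2

Given T > 2, T is equally likely to be any of {3, 4, 5, 6, 7, 8}.
E[T | T > 2] = (3 + 4 + 5 + 6 + 7 + 8) / 6 = 11/2.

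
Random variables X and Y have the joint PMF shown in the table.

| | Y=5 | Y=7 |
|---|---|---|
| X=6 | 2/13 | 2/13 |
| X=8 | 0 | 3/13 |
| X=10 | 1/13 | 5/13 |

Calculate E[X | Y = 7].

P(Y = 7) = 10/13.
Σ X·P over the event = 6·(2/13) + 8·(3/13) + 10·(5/13) = 86/13.
E[X | Y = 7] = (86/13) / (10/13) = 43/5.

43/5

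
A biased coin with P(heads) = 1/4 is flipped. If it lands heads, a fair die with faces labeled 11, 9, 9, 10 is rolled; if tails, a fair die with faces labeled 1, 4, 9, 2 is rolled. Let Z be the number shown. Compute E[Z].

87/16

E[Z | heads] = (11+9+9+10)/4 = 39/4.
E[Z | tails] = (1+4+9+2)/4 = 4.
E[Z] = (1/4)·(39/4) + (3/4)·(4) = 87/16.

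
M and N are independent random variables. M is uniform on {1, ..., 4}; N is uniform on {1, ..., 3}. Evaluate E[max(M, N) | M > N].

10/3

P(M > N) = 1/2.
Summing max(M,N)·P(x,y) over outcomes with M > N gives 5/3.
E[max(M, N) | M > N] = (5/3) / (1/2) = 10/3.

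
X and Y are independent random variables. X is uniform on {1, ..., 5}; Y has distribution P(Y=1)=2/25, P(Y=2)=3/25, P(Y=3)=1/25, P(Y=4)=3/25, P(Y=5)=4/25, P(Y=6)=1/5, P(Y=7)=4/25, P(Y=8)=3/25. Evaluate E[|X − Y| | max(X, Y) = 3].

P(max(X, Y) = 3) = 8/125.
Summing |X−Y|·P(x,y) over outcomes with max(X, Y) = 3 gives 2/25.
E[|X − Y| | max(X, Y) = 3] = (2/25) / (8/125) = 5/4.

5/4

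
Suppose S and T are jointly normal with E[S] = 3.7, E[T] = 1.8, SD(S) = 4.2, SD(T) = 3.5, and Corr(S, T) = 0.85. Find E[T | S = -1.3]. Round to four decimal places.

The regression of T on S has slope ρ·σ_T/σ_S and passes through (μ_S, μ_T).
E[T | S=-1.3] = 1.8 + (0.85)·(3.5/4.2)·(-1.3 − (3.7)) = 1.8 + (0.70833)·(-5) = -1.7417.

-1.7417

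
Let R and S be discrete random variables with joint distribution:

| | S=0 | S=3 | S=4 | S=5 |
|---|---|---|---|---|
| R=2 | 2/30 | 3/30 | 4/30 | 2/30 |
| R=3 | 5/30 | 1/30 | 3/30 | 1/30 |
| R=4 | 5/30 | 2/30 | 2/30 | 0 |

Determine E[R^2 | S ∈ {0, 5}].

10

P(S ∈ {0, 5}) = 1/2.
Σ R^2·P over the event = 4·(2/30) + 4·(2/30) + 9·(5/30) + 9·(1/30) + 16·(5/30) = 5.
E[R^2 | S ∈ {0, 5}] = (5) / (1/2) = 10.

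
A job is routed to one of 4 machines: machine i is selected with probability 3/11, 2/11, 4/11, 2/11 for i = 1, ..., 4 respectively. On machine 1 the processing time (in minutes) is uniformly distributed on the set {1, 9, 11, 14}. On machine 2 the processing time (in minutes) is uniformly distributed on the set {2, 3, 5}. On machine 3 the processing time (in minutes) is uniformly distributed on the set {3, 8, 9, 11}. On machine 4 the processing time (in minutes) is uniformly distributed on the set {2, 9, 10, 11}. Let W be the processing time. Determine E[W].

E[W | machine 1] = (1+9+11+14)/4 = 35/4.
E[W | machine 2] = (2+3+5)/3 = 10/3.
E[W | machine 3] = (3+8+9+11)/4 = 31/4.
E[W | machine 4] = (2+9+10+11)/4 = 8.
By the law of total expectation,
E[W] = (3/11)·(35/4) + (2/11)·(10/3) + (4/11)·(31/4) + (2/11)·(8) = 959/132.

959/132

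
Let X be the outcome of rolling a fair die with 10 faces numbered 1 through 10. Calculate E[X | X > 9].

10

Given X > 9, X is equally likely to be any of {10}.
E[X | X > 9] = (10) / 1 = 10.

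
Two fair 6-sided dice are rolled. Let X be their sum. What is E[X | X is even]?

7

P(X is even) = 1/2.
Σ over the event: 2·1/36 + 4·1/12 + 6·5/36 + 8·5/36 + 10·1/12 + 12·1/36 = 7/2.
E[X | X is even] = (7/2) / (1/2) = 7.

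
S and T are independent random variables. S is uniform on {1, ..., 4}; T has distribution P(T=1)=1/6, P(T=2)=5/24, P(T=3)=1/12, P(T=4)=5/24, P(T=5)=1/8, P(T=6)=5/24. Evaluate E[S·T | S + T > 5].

89/7

P(S + T > 5) = 7/12.
Summing ST·P(x,y) over outcomes with S + T > 5 gives 89/12.
E[S·T | S + T > 5] = (89/12) / (7/12) = 89/7.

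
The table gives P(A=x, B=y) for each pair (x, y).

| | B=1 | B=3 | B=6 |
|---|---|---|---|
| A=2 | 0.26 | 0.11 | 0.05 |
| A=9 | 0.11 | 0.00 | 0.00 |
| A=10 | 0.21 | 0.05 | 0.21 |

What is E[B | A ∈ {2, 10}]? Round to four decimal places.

P(A ∈ {2, 10}) = 0.89.
Σ B·P over the event = 1·(0.26) + 3·(0.11) + 6·(0.05) + 1·(0.21) + 3·(0.05) + 6·(0.21) = 2.51.
E[B | A ∈ {2, 10}] = (2.51) / (0.89) = 2.8202.

2.8202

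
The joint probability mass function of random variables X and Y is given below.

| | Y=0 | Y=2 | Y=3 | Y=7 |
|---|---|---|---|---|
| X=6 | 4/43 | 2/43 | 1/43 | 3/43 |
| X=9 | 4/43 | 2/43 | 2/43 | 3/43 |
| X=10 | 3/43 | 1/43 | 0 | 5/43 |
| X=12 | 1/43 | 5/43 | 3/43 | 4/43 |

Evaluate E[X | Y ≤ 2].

101/11

P(Y ≤ 2) = 22/43.
Σ X·P over the event = 6·(4/43) + 6·(2/43) + 9·(4/43) + 9·(2/43) + 10·(3/43) + 10·(1/43) + 12·(1/43) + 12·(5/43) = 202/43.
E[X | Y ≤ 2] = (202/43) / (22/43) = 101/11.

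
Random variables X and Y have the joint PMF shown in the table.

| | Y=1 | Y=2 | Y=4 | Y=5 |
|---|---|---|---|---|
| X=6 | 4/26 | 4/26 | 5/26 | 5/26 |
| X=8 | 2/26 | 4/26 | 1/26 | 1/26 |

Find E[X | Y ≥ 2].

P(Y ≥ 2) = 10/13.
Σ X·P over the event = 6·(4/26) + 6·(5/26) + 6·(5/26) + 8·(4/26) + 8·(1/26) + 8·(1/26) = 66/13.
E[X | Y ≥ 2] = (66/13) / (10/13) = 33/5.

33/5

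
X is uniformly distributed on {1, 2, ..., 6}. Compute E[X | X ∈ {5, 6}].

P(X ∈ {5, 6}) = 1/3.
Σ over the event: 5·1/6 + 6·1/6 = 11/6.
E[X | X ∈ {5, 6}] = (11/6) / (1/3) = 11/2.

11/2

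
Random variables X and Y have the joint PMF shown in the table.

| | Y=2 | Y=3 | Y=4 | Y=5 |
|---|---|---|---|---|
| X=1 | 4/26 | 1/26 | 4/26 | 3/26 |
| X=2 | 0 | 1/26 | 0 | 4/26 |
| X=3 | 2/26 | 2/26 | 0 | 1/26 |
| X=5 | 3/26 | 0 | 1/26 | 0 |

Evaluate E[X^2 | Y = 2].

97/9

P(Y = 2) = 9/26.
Σ X^2·P over the event = 1·(4/26) + 9·(2/26) + 25·(3/26) = 97/26.
E[X^2 | Y = 2] = (97/26) / (9/26) = 97/9.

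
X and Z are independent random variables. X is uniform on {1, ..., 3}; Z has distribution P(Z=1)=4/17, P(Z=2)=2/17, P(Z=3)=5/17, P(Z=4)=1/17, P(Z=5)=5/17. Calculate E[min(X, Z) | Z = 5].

P(Z = 5) = 5/17.
Summing min(X,Z)·P(x,y) over outcomes with Z = 5 gives 10/17.
E[min(X, Z) | Z = 5] = (10/17) / (5/17) = 2.

2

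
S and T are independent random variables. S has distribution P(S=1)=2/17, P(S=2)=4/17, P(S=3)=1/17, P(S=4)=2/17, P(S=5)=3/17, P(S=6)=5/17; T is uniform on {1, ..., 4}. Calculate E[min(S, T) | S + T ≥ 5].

126/53

P(S + T ≥ 5) = 53/68.
Summing min(S,T)·P(x,y) over outcomes with S + T ≥ 5 gives 63/34.
E[min(S, T) | S + T ≥ 5] = (63/34) / (53/68) = 126/53.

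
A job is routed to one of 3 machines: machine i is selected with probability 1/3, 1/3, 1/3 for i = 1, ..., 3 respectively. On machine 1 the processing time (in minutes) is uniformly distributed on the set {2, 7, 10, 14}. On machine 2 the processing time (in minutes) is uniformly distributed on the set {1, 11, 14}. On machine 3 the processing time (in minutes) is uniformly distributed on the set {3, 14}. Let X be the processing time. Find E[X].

305/36

E[X | machine 1] = (2+7+10+14)/4 = 33/4.
E[X | machine 2] = (1+11+14)/3 = 26/3.
E[X | machine 3] = (3+14)/2 = 17/2.
By the law of total expectation,
E[X] = (1/3)·(33/4) + (1/3)·(26/3) + (1/3)·(17/2) = 305/36.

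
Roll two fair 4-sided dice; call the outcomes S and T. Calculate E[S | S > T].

10/3

Outcomes with S > T: (2,1), (3,1), (3,2), (4,1), (4,2), (4,3), each with probability 1/16.
E[S | S > T] = (2 + 3 + 3 + 4 + 4 + 4) / 6 = 10/3.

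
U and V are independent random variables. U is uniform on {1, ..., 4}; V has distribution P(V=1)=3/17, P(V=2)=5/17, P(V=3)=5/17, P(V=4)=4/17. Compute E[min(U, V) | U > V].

P(U > V) = 6/17.
Summing min(U,V)·P(x,y) over outcomes with U > V gives 11/17.
E[min(U, V) | U > V] = (11/17) / (6/17) = 11/6.

11/6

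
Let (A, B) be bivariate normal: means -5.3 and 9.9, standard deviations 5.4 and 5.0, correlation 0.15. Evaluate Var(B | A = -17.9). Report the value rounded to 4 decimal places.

The conditional variance in a bivariate normal is σ_B²(1 − ρ²), independent of x.
Var(B | A=-17.9) = (5.0)²·(1 − (0.15)²) = 25·0.9775 = 24.4375.

24.4375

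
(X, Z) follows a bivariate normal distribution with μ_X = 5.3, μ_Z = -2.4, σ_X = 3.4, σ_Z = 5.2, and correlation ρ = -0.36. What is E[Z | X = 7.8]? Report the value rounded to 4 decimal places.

-3.7765

E[Z | X=x] = μ_Z + ρ(σ_Z/σ_X)(x − μ_X) for jointly normal variables.
E[Z | X=7.8] = -2.4 + (-0.36)·(5.2/3.4)·(7.8 − (5.3)) = -2.4 + (-0.55059)·(2.5) = -3.7765.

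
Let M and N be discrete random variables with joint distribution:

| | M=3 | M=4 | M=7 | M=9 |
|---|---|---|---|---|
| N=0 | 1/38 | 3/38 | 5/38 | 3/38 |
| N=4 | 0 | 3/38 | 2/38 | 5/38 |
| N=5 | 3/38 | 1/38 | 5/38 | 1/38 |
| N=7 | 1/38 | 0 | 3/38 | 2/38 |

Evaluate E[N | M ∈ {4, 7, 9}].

10/3

P(M ∈ {4, 7, 9}) = 33/38.
Summing N·P(M=x,N=y) over the conditioning event gives 55/19.
E[N | M ∈ {4, 7, 9}] = (55/19) / (33/38) = 10/3.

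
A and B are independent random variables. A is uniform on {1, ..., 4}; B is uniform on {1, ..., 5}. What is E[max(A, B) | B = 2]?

Outcomes with B = 2: (1,2), (2,2), (3,2), (4,2), each with probability 1/20.
E[max(A, B) | B = 2] = (2 + 2 + 3 + 4) / 4 = 11/4.

11/4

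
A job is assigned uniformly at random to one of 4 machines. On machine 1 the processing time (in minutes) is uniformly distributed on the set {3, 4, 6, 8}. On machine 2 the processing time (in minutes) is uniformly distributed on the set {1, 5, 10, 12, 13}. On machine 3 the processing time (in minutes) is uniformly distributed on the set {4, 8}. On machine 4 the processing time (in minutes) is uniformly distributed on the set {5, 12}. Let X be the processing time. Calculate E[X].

E[X | machine 1] = (3+4+6+8)/4 = 21/4.
E[X | machine 2] = (1+5+10+12+13)/5 = 41/5.
E[X | machine 3] = (4+8)/2 = 6.
E[X | machine 4] = (5+12)/2 = 17/2.
E[X] = (1/4)·(21/4) + (1/4)·(41/5) + (1/4)·(6) + (1/4)·(17/2) = 559/80.

559/80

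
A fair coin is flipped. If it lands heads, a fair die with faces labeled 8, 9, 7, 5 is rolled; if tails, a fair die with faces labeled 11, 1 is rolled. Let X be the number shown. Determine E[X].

53/8

E[X | heads] = (8+9+7+5)/4 = 29/4.
E[X | tails] = (11+1)/2 = 6.
E[X] = (1/2)·(29/4) + (1/2)·(6) = 53/8.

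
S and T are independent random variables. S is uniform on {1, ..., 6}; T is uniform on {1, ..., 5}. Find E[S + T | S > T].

P(S > T) = 1/2.
Summing (S+T)·P(x,y) over outcomes with S > T gives 7/2.
E[S + T | S > T] = (7/2) / (1/2) = 7.

7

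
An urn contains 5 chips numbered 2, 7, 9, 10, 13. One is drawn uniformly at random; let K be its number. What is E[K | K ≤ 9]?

6

P(K ≤ 9) = 3/5.
Σ over the event: 2·1/5 + 7·1/5 + 9·1/5 = 18/5.
E[K | K ≤ 9] = (18/5) / (3/5) = 6.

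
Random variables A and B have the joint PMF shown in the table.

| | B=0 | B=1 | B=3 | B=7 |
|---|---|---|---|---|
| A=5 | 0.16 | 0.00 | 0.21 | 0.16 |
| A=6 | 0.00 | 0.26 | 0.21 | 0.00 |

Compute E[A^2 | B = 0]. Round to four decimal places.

25.0000

P(B = 0) = 0.16.
Σ A^2·P over the event = 25·(0.16) = 4.00.
E[A^2 | B = 0] = (4.00) / (0.16) = 25.0000.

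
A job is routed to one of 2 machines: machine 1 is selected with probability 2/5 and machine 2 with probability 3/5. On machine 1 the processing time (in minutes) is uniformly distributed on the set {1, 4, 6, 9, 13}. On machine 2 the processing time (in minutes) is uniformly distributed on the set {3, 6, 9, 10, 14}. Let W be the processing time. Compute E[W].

E[W | machine 1] = (1+4+6+9+13)/5 = 33/5.
E[W | machine 2] = (3+6+9+10+14)/5 = 42/5.
E[W] = (2/5)·(33/5) + (3/5)·(42/5) = 192/25.

192/25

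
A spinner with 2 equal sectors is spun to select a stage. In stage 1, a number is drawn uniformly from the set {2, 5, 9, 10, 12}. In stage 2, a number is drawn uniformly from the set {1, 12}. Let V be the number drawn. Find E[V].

141/20

E[V | stage 1] = (2+5+9+10+12)/5 = 38/5.
E[V | stage 2] = (1+12)/2 = 13/2.
By the law of total expectation,
E[V] = (1/2)·(38/5) + (1/2)·(13/2) = 141/20.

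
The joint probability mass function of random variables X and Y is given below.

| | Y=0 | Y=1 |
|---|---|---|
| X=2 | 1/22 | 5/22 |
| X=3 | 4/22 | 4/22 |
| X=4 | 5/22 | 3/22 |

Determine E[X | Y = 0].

17/5

P(Y = 0) = 5/11.
Σ X·P over the event = 2·(1/22) + 3·(4/22) + 4·(5/22) = 17/11.
E[X | Y = 0] = (17/11) / (5/11) = 17/5.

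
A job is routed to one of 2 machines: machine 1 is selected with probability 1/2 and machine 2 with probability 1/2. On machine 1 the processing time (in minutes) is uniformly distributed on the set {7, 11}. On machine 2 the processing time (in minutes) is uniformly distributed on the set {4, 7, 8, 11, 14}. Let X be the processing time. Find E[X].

89/10

E[X | machine 1] = (7+11)/2 = 9.
E[X | machine 2] = (4+7+8+11+14)/5 = 44/5.
E[X] = (1/2)·(9) + (1/2)·(44/5) = 89/10.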